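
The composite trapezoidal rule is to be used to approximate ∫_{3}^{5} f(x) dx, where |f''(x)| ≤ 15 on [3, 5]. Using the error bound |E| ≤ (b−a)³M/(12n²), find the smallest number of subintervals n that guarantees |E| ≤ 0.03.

Need 120/(12n²) ≤ 0.03.
n² ≥ 120/(12·0.03) = 333.333 ⇒ n ≥ 18.2574, so the smallest n is 19.

19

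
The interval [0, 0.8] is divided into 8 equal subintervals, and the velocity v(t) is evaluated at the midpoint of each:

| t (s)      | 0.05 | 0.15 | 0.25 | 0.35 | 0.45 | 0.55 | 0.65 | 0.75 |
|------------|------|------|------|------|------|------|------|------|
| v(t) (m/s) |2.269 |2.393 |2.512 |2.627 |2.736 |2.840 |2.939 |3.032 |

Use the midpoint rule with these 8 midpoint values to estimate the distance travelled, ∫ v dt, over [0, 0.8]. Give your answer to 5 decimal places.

h = 0.1, n = 8.
h·[y(m₁) + y(m₂) + y(m₃) + y(m₄) + y(m₅) + y(m₆) + y(m₇) + y(m₈)] = 0.1·(21.348) = 2.13480.

2.13480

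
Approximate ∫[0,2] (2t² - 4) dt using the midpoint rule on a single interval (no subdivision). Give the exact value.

-4

M = (b−a)·f(1) = 2·(-2) = -4.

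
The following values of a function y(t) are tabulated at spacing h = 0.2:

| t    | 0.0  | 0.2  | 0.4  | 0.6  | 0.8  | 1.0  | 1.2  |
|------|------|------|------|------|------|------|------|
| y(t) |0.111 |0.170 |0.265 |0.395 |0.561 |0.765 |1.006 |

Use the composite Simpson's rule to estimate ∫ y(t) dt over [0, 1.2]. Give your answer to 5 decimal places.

h = 0.2, n = 6.
(h/3)·[y₀ + 4y₁ + 2y₂ + 4y₃ + 2y₄ + 4y₅ + y₆] = 0.066667·(8.089) = 0.53927.

0.53927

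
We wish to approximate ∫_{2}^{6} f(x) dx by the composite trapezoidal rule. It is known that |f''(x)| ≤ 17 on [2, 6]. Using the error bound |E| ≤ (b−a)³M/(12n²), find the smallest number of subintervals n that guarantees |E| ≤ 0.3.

18

Need 1088/(12n²) ≤ 0.3.
n² ≥ 1088/(12·0.3) = 302.222 ⇒ n ≥ 17.3845, so the smallest n is 18.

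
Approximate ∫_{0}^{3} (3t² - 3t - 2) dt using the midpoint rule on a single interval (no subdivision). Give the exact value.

0.75

M = (b−a)·f(1.5) = 3·(0.25) = 0.75.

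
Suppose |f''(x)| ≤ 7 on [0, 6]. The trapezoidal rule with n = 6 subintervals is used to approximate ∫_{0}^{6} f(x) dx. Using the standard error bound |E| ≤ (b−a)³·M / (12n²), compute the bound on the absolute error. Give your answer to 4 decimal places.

3.5000

|E| ≤ (6)³·7 / (12·6²) = 1512/432 = 3.5000.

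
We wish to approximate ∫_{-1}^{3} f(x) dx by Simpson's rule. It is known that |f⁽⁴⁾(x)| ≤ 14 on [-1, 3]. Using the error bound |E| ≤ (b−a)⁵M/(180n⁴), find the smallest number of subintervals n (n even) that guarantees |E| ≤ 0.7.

Need 14336/(180n⁴) ≤ 0.7.
n⁴ ≥ 14336/(180·0.7) = 113.778 ⇒ n ≥ 3.2660, so the smallest even n is 4. (n must be even for Simpson's rule.)

4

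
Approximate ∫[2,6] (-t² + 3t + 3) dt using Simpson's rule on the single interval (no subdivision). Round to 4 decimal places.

S = (b−a)/6 · [f(2) + 4f(4) + f(6)] = 0.666667·[5 + 4·(-1) + (-15)] = -9.3333.

-9.3333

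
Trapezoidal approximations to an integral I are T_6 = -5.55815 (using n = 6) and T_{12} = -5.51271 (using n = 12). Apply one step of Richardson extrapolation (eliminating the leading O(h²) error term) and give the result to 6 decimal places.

-5.497563

R = (4·T_{12} − T_6) / 3 = (4·(-5.51271) − (-5.55815))/3 = (-16.49269)/3 = -5.497563.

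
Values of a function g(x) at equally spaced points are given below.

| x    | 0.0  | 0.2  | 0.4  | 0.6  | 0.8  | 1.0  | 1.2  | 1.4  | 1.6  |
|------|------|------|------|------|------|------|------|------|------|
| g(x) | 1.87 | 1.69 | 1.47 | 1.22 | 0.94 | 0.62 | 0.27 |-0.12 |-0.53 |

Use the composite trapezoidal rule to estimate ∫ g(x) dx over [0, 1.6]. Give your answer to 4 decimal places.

1.3520

h = 0.2, n = 8.
(h/2)·[y₀ + 2y₁ + 2y₂ + 2y₃ + 2y₄ + 2y₅ + 2y₆ + 2y₇ + y₈] = 0.1·(13.52) = 1.3520.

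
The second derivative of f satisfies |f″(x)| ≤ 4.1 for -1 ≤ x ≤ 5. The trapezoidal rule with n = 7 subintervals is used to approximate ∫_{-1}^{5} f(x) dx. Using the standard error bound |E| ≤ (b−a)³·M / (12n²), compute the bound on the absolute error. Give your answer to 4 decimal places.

1.5061

|E| ≤ (6)³·4.1 / (12·7²) = 885.6/588 = 1.5061.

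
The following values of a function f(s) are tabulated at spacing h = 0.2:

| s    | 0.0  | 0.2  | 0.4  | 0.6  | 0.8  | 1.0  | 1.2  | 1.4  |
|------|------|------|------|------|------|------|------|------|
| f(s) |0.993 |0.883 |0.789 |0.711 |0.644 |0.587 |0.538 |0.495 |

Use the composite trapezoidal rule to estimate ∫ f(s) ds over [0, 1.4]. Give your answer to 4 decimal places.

h = 0.2, n = 7.
(h/2)·[y₀ + 2y₁ + 2y₂ + 2y₃ + 2y₄ + 2y₅ + 2y₆ + y₇] = 0.1·(9.792) = 0.9792.

0.9792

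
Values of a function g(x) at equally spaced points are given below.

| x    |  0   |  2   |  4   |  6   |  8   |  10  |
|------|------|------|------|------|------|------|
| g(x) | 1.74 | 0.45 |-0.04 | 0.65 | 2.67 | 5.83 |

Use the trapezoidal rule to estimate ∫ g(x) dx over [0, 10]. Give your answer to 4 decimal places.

h = 2, n = 5.
(h/2)·[y₀ + 2y₁ + 2y₂ + 2y₃ + 2y₄ + y₅] = 1·(15.03) = 15.0300.

15.0300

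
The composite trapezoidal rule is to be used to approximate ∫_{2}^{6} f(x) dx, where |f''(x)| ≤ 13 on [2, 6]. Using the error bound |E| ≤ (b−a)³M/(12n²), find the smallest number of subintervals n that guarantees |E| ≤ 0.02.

Need 832/(12n²) ≤ 0.02.
n² ≥ 832/(12·0.02) = 3466.67 ⇒ n ≥ 58.8784, so the smallest n is 59.

59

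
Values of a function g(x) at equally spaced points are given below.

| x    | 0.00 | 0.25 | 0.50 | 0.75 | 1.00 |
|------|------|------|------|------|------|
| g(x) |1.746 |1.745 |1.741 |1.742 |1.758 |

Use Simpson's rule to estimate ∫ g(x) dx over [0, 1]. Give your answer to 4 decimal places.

1.7445

h = 0.25, n = 4.
(h/3)·[y₀ + 4y₁ + 2y₂ + 4y₃ + y₄] = 0.083333·(20.934) = 1.7445.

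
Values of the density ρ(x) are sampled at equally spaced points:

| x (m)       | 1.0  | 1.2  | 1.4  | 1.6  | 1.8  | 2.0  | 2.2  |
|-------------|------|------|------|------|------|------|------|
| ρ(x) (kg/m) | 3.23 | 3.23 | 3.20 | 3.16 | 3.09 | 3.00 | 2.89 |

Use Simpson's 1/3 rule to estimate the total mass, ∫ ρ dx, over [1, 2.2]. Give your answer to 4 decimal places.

h = 0.2, n = 6.
(h/3)·[y₀ + 4y₁ + 2y₂ + 4y₃ + 2y₄ + 4y₅ + y₆] = 0.066667·(56.26) = 3.7507.

3.7507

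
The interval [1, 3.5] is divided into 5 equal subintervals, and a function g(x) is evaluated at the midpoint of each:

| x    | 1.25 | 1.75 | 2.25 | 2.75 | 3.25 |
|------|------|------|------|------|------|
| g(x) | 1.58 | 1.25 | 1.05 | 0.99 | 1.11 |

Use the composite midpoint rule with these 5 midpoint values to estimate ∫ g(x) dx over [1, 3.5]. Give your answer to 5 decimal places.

2.99000

h = 0.5, n = 5.
h·[y(m₁) + y(m₂) + y(m₃) + y(m₄) + y(m₅)] = 0.5·(5.98) = 2.99000.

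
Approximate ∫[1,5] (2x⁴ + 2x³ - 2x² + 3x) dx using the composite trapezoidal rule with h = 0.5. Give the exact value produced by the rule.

1538.25

h = (5 − 1)/8 = 0.5.
Nodes x₀,…,x₈ = 1, 1.5, 2, 2.5, 3, 3.5, 4, 4.5, 5.
f(x) = 2x⁴ + 2x³ - 2x² + 3x: f₀=5, f₁=16.875, f₂=46, f₃=104.375, f₄=207, f₅=371.875, f₆=620, f₇=975.375, f₈=1465.
(h/2)·[f₀ + 2f₁ + 2f₂ + 2f₃ + 2f₄ + 2f₅ + 2f₆ + 2f₇ + f₈] = 0.25·(6153) = 1538.25.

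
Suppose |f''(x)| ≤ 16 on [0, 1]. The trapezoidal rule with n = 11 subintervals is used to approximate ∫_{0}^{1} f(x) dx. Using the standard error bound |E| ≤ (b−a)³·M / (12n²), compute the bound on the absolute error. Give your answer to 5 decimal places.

0.01102

|E| ≤ (1)³·16 / (12·11²) = 16/1452 = 0.01102.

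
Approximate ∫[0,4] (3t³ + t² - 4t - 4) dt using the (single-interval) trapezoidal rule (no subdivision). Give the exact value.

368

T = (b−a)/2 · [f(0) + f(4)] = 2·[(-4) + 188] = 368.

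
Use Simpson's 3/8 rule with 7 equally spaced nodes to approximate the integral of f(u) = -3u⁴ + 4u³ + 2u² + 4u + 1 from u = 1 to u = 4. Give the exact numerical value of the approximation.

-283.96875

h = (4 − 1)/6 = 0.5.
Nodes u₀,…,u₆ = 1, 1.5, 2, 2.5, 3, 3.5, 4.
f(u) = -3u⁴ + 4u³ + 2u² + 4u + 1: f₀=8, f₁=9.8125, f₂=1, f₃=-31.1875, f₄=-104, f₅=-239.1875, f₆=-463.
(3h/8)·[f₀ + 3f₁ + 3f₂ + 2f₃ + 3f₄ + 3f₅ + f₆] = 0.1875·(-1514.5) = -283.96875.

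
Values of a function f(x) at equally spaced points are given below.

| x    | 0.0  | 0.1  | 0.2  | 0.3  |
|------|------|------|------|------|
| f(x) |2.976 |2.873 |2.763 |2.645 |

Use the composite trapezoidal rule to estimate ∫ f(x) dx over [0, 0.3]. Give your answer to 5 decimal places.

h = 0.1, n = 3.
(h/2)·[y₀ + 2y₁ + 2y₂ + y₃] = 0.05·(16.893) = 0.84465.

0.84465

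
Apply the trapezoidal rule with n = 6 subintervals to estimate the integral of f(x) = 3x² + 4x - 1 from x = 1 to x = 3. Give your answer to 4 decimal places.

h = (3 − 1)/6 = 0.333333.
Nodes x₀,…,x₆ = 1, 1.333333, 1.666667, 2, 2.333333, 2.666667, 3.
f(x) = 3x² + 4x - 1: f₀=6, f₁=9.666667, f₂=14, f₃=19, f₄=24.666667, f₅=31, f₆=38.
(h/2)·[f₀ + 2f₁ + 2f₂ + 2f₃ + 2f₄ + 2f₅ + f₆] = 0.166667·(240.666667) = 40.1111.

40.1111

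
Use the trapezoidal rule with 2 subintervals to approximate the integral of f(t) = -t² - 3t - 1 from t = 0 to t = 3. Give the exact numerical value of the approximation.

h = (3 − 0)/2 = 1.5.
Nodes t₀,…,t₂ = 0, 1.5, 3.
f(t) = -t² - 3t - 1: f₀=-1, f₁=-7.75, f₂=-19.
(h/2)·[f₀ + 2f₁ + f₂] = 0.75·(-35.5) = -26.625.

-26.625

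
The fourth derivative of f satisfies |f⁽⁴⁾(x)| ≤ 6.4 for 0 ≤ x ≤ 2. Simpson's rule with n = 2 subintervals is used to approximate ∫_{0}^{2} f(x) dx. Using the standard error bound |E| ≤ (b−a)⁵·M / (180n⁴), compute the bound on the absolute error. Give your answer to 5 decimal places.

|E| ≤ (2)⁵·6.4 / (180·2⁴) = 204.8/2880 = 0.07111.

0.07111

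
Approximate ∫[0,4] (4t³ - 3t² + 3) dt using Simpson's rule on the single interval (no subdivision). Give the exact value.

204

S = (b−a)/6 · [f(0) + 4f(2) + f(4)] = 0.666667·[3 + 4·23 + 211] = 204.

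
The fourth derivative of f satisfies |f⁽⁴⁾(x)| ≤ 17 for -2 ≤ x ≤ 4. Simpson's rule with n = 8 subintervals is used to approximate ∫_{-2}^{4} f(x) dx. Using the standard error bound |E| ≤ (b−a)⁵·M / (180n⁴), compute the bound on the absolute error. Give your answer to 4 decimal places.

|E| ≤ (6)⁵·17 / (180·8⁴) = 132192/737280 = 0.1793.

0.1793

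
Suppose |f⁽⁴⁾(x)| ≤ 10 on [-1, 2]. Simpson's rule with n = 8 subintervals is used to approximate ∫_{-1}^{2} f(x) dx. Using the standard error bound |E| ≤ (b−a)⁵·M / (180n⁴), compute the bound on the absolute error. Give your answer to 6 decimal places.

0.003296

|E| ≤ (3)⁵·10 / (180·8⁴) = 2430/737280 = 0.003296.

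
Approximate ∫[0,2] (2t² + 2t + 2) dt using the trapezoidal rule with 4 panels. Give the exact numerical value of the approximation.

h = (2 − 0)/4 = 0.5.
Nodes t₀,…,t₄ = 0, 0.5, 1, 1.5, 2.
f(t) = 2t² + 2t + 2: f₀=2, f₁=3.5, f₂=6, f₃=9.5, f₄=14.
(h/2)·[f₀ + 2f₁ + 2f₂ + 2f₃ + f₄] = 0.25·(54) = 13.5.

13.5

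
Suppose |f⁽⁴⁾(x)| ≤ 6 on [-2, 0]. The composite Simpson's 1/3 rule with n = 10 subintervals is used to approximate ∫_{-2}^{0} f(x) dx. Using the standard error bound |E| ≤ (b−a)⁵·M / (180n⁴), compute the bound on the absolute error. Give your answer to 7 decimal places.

|E| ≤ (2)⁵·6 / (180·10⁴) = 192/1800000 = 0.0001067.

0.0001067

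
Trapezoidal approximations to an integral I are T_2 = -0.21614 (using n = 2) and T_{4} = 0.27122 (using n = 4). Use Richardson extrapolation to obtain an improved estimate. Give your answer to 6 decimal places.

0.433673

R = (4·T_{4} − T_2) / 3 = (4·0.27122 − (-0.21614))/3 = (1.30102)/3 = 0.433673.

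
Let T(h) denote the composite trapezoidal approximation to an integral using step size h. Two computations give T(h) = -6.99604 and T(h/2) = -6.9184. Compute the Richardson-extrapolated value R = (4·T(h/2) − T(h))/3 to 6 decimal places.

R = (4·T(h/2) − T(h)) / 3 = (4·(-6.9184) − (-6.99604))/3 = (-20.67756)/3 = -6.892520.

-6.892520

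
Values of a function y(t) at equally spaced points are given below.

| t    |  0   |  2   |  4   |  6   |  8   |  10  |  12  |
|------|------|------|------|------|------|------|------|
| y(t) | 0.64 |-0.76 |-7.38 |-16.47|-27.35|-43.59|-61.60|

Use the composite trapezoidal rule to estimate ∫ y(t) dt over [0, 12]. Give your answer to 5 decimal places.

h = 2, n = 6.
(h/2)·[y₀ + 2y₁ + 2y₂ + 2y₃ + 2y₄ + 2y₅ + y₆] = 1·(-252.06) = -252.06000.

-252.06000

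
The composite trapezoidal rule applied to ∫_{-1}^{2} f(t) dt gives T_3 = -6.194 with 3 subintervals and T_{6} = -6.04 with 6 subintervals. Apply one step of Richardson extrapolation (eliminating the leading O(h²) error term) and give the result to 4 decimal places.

-5.9887

R = (4·T_{6} − T_3) / 3 = (4·(-6.04) − (-6.194))/3 = (-17.966)/3 = -5.9887.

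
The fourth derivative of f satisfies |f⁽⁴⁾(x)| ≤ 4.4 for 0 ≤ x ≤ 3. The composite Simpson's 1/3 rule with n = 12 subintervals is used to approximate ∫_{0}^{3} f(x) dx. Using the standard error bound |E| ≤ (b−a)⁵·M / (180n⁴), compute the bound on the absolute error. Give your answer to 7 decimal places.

|E| ≤ (3)⁵·4.4 / (180·12⁴) = 1069.2/3732480 = 0.0002865.

0.0002865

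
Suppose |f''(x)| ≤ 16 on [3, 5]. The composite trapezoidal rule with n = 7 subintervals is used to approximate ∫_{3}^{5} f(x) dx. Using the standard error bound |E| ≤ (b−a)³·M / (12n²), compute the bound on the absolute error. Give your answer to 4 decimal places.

0.2177

|E| ≤ (2)³·16 / (12·7²) = 128/588 = 0.2177.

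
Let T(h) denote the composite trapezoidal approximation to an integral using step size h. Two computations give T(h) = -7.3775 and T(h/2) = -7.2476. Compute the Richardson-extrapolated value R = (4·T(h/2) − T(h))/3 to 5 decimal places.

-7.20430

R = (4·T(h/2) − T(h)) / 3 = (4·(-7.2476) − (-7.3775))/3 = (-21.6129)/3 = -7.20430.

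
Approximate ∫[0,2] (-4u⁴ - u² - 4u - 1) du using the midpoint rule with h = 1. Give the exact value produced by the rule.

h = (2 − 0)/2 = 1.
Midpoints m₁,…,m₂ = 0.5, 1.5.
f(m₁)=-3.5, f(m₂)=-29.5.
h·[f(m₁) + f(m₂)] = 1·(-33) = -33.

-33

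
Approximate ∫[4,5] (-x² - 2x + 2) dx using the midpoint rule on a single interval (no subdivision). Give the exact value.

M = (b−a)·f(4.5) = 1·(-27.25) = -27.25.

-27.25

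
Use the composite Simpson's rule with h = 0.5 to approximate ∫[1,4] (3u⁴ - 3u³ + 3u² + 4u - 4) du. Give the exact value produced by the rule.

503.625

h = (4 − 1)/6 = 0.5.
Nodes u₀,…,u₆ = 1, 1.5, 2, 2.5, 3, 3.5, 4.
f(u) = 3u⁴ - 3u³ + 3u² + 4u - 4: f₀=3, f₁=13.8125, f₂=40, f₃=95.0625, f₄=197, f₅=368.3125, f₆=636.
(h/3)·[f₀ + 4f₁ + 2f₂ + 4f₃ + 2f₄ + 4f₅ + f₆] = 0.166667·(3021.75) = 503.625.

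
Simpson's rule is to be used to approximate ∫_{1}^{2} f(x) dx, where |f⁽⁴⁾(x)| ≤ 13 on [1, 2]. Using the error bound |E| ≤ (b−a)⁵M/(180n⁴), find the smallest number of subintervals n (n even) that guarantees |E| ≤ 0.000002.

Need 13/(180n⁴) ≤ 0.000002.
n⁴ ≥ 13/(180·0.000002) = 36111.1 ⇒ n ≥ 13.7851, so the smallest even n is 14. (n must be even for Simpson's rule.)

14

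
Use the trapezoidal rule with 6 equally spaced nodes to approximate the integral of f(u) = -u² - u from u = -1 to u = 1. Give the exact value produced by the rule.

h = (1 − (-1))/5 = 0.4.
Nodes u₀,…,u₅ = -1, -0.6, -0.2, 0.2, 0.6, 1.
f(u) = -u² - u: f₀=0, f₁=0.24, f₂=0.16, f₃=-0.24, f₄=-0.96, f₅=-2.
(h/2)·[f₀ + 2f₁ + 2f₂ + 2f₃ + 2f₄ + f₅] = 0.2·(-3.6) = -0.72.

-0.72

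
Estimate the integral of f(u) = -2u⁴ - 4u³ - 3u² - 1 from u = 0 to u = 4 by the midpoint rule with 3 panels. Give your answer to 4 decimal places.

-680.4115

h = (4 − 0)/3 = 1.333333.
Midpoints m₁,…,m₃ = 0.666667, 2, 3.333333.
f(m₁)=-3.913580, f(m₂)=-77, f(m₃)=-429.395062.
h·[f(m₁) + f(m₂) + f(m₃)] = 1.333333·(-510.308642) = -680.4115.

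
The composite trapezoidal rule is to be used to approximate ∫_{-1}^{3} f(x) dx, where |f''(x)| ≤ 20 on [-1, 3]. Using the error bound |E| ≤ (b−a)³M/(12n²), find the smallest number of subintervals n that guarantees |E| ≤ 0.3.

Need 1280/(12n²) ≤ 0.3.
n² ≥ 1280/(12·0.3) = 355.556 ⇒ n ≥ 18.8562, so the smallest n is 19.

19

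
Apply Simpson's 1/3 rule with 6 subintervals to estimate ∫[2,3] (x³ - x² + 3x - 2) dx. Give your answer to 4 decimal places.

15.4167

h = (3 − 2)/6 = 0.166667.
Nodes x₀,…,x₆ = 2, 2.166667, 2.333333, 2.5, 2.666667, 2.833333, 3.
f(x) = x³ - x² + 3x - 2: f₀=8, f₁=9.976852, f₂=12.259259, f₃=14.875, f₄=17.851852, f₅=21.217593, f₆=25.
(h/3)·[f₀ + 4f₁ + 2f₂ + 4f₃ + 2f₄ + 4f₅ + f₆] = 0.055556·(277.5) = 15.4167.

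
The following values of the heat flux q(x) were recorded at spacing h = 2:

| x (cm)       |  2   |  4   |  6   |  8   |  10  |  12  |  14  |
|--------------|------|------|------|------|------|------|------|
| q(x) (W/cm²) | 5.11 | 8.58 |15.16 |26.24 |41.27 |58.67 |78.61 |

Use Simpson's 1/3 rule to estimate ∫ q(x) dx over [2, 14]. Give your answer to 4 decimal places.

h = 2, n = 6.
(h/3)·[y₀ + 4y₁ + 2y₂ + 4y₃ + 2y₄ + 4y₅ + y₆] = 0.666667·(570.54) = 380.3600.

380.3600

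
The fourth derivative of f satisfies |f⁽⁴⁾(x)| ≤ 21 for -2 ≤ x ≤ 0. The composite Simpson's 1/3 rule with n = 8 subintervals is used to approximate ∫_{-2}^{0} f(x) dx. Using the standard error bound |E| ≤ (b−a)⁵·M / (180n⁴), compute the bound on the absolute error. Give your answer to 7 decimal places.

|E| ≤ (2)⁵·21 / (180·8⁴) = 672/737280 = 0.0009115.

0.0009115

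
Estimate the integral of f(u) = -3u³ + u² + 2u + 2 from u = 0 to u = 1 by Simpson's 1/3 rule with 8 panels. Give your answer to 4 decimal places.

2.5833

h = (1 − 0)/8 = 0.125.
Nodes u₀,…,u₈ = 0, 0.125, 0.25, 0.375, 0.5, 0.625, 0.75, 0.875, 1.
f(u) = -3u³ + u² + 2u + 2: f₀=2, f₁=2.259765625, f₂=2.515625, f₃=2.732421875, f₄=2.875, f₅=2.908203125, f₆=2.796875, f₇=2.505859375, f₈=2.
(h/3)·[f₀ + 4f₁ + 2f₂ + 4f₃ + 2f₄ + 4f₅ + 2f₆ + 4f₇ + f₈] = 0.041667·(62) = 2.5833.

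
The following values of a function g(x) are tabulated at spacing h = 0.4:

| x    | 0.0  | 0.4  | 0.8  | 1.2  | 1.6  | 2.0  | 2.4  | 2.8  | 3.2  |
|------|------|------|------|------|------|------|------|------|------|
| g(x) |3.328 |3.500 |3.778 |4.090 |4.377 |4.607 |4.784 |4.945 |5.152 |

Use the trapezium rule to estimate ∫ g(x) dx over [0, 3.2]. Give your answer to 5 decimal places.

h = 0.4, n = 8.
(h/2)·[y₀ + 2y₁ + 2y₂ + 2y₃ + 2y₄ + 2y₅ + 2y₆ + 2y₇ + y₈] = 0.2·(68.642) = 13.72840.

13.72840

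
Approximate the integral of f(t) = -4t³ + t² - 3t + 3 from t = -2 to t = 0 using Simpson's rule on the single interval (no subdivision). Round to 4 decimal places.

S = (b−a)/6 · [f(-2) + 4f(-1) + f(0)] = 0.333333·[45 + 4·11 + 3] = 30.6667.

30.6667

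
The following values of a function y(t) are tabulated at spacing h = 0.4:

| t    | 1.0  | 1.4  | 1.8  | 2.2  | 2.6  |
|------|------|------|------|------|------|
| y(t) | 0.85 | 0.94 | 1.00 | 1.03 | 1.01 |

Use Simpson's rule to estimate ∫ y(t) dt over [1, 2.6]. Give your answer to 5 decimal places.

1.56533

h = 0.4, n = 4.
(h/3)·[y₀ + 4y₁ + 2y₂ + 4y₃ + y₄] = 0.133333·(11.74) = 1.56533.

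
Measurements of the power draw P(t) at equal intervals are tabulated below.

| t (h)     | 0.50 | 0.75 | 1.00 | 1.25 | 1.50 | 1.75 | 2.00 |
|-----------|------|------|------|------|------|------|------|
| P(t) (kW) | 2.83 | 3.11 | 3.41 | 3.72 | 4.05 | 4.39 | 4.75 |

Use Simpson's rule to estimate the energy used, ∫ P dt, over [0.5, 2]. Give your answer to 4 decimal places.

5.6150

h = 0.25, n = 6.
(h/3)·[y₀ + 4y₁ + 2y₂ + 4y₃ + 2y₄ + 4y₅ + y₆] = 0.083333·(67.38) = 5.6150.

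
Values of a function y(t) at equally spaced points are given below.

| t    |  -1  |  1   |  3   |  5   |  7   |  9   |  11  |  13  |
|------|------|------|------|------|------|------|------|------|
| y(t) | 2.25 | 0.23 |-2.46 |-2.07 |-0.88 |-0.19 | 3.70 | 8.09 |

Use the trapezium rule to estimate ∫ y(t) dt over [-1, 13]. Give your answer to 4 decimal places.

h = 2, n = 7.
(h/2)·[y₀ + 2y₁ + 2y₂ + 2y₃ + 2y₄ + 2y₅ + 2y₆ + y₇] = 1·(7.00) = 7.0000.

7.0000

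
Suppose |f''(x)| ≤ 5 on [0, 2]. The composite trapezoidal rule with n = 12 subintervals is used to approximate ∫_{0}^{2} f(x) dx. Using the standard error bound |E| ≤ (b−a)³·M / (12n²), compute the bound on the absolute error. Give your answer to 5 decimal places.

0.02315

|E| ≤ (2)³·5 / (12·12²) = 40/1728 = 0.02315.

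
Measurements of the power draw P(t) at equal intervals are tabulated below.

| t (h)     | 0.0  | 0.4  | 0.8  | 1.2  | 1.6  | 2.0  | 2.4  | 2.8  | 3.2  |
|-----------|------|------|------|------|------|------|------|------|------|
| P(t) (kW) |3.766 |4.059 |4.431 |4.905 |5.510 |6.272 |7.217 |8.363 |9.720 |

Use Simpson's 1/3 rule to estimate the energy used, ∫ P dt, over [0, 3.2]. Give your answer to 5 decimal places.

18.95973

h = 0.4, n = 8.
(h/3)·[y₀ + 4y₁ + 2y₂ + 4y₃ + 2y₄ + 4y₅ + 2y₆ + 4y₇ + y₈] = 0.133333·(142.198) = 18.95973.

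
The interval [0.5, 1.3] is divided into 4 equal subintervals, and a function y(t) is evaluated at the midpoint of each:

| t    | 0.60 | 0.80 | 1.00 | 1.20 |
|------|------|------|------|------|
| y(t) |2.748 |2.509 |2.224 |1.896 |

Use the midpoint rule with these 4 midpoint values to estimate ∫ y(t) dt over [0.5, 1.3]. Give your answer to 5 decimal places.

1.87540

h = 0.2, n = 4.
h·[y(m₁) + y(m₂) + y(m₃) + y(m₄)] = 0.2·(9.377) = 1.87540.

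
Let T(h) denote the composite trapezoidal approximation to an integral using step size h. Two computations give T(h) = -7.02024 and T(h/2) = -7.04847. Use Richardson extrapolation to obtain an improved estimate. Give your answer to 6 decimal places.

-7.057880

R = (4·T(h/2) − T(h)) / 3 = (4·(-7.04847) − (-7.02024))/3 = (-21.17364)/3 = -7.057880.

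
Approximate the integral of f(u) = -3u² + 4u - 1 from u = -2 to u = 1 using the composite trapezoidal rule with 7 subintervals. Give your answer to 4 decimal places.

h = (1 − (-2))/7 = 0.428571.
Nodes u₀,…,u₇ = -2, -1.571429, -1.142857, -0.714286, -0.285714, 0.142857, 0.571429, 1.
f(u) = -3u² + 4u - 1: f₀=-21, f₁=-14.693878, f₂=-9.489796, f₃=-5.387755, f₄=-2.387755, f₅=-0.489796, f₆=0.306122, f₇=0.
(h/2)·[f₀ + 2f₁ + 2f₂ + 2f₃ + 2f₄ + 2f₅ + 2f₆ + f₇] = 0.214286·(-85.285714) = -18.2755.

-18.2755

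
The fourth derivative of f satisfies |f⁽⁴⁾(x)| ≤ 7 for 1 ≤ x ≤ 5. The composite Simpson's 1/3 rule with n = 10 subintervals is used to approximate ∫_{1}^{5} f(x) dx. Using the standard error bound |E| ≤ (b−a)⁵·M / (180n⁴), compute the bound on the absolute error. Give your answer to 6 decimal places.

0.003982

|E| ≤ (4)⁵·7 / (180·10⁴) = 7168/1800000 = 0.003982.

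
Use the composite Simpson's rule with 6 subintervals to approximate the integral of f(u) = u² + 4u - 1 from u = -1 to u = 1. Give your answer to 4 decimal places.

-1.3333

h = (1 − (-1))/6 = 0.333333.
Nodes u₀,…,u₆ = -1, -0.666667, -0.333333, 0, 0.333333, 0.666667, 1.
f(u) = u² + 4u - 1: f₀=-4, f₁=-3.222222, f₂=-2.222222, f₃=-1, f₄=0.444444, f₅=2.111111, f₆=4.
(h/3)·[f₀ + 4f₁ + 2f₂ + 4f₃ + 2f₄ + 4f₅ + f₆] = 0.111111·(-12) = -1.3333.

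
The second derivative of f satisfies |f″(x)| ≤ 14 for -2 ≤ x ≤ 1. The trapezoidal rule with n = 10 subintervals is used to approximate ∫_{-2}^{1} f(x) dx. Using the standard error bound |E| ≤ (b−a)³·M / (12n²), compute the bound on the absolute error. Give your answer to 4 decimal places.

0.3150

|E| ≤ (3)³·14 / (12·10²) = 378/1200 = 0.3150.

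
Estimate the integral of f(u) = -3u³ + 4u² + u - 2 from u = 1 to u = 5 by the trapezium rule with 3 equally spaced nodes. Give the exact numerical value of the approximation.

h = (5 − 1)/2 = 2.
Nodes u₀,…,u₂ = 1, 3, 5.
f(u) = -3u³ + 4u² + u - 2: f₀=0, f₁=-44, f₂=-272.
(h/2)·[f₀ + 2f₁ + f₂] = 1·(-360) = -360.

-360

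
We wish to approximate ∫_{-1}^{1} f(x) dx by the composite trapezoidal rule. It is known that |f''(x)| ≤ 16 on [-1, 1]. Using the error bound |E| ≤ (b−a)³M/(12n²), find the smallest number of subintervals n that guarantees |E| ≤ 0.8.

4

Need 128/(12n²) ≤ 0.8.
n² ≥ 128/(12·0.8) = 13.3333 ⇒ n ≥ 3.6515, so the smallest n is 4.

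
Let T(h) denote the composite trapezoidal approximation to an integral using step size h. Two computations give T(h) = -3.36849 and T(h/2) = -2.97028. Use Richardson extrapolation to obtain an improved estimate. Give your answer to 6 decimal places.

R = (4·T(h/2) − T(h)) / 3 = (4·(-2.97028) − (-3.36849))/3 = (-8.51263)/3 = -2.837543.

-2.837543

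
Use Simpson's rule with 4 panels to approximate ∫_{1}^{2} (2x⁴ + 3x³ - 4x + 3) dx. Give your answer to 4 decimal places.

h = (2 − 1)/4 = 0.25.
Nodes x₀,…,x₄ = 1, 1.25, 1.5, 1.75, 2.
f(x) = 2x⁴ + 3x³ - 4x + 3: f₀=4, f₁=8.7421875, f₂=17.25, f₃=30.8359375, f₄=51.
(h/3)·[f₀ + 4f₁ + 2f₂ + 4f₃ + f₄] = 0.083333·(247.8125) = 20.6510.

20.6510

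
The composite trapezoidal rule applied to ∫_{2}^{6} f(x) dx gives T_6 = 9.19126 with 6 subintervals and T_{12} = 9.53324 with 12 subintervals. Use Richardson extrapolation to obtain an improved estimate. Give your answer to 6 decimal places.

9.647233

R = (4·T_{12} − T_6) / 3 = (4·9.53324 − 9.19126)/3 = (28.94170)/3 = 9.647233.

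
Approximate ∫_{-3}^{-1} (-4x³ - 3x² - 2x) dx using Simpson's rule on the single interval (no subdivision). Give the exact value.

62

S = (b−a)/6 · [f(-3) + 4f(-2) + f(-1)] = 0.333333·[87 + 4·24 + 3] = 62.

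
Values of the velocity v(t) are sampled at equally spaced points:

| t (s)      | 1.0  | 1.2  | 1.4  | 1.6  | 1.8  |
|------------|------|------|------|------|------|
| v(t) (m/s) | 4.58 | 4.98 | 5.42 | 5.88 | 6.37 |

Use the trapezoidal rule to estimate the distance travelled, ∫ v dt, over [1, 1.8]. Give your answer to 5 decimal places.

4.35100

h = 0.2, n = 4.
(h/2)·[y₀ + 2y₁ + 2y₂ + 2y₃ + y₄] = 0.1·(43.51) = 4.35100.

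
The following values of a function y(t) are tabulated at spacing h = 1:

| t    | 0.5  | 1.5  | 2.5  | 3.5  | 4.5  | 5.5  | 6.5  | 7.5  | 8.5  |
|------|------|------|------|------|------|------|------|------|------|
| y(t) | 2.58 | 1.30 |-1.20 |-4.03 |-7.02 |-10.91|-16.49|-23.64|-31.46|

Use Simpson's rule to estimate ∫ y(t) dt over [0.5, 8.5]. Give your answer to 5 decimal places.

-75.80667

h = 1, n = 8.
(h/3)·[y₀ + 4y₁ + 2y₂ + 4y₃ + 2y₄ + 4y₅ + 2y₆ + 4y₇ + y₈] = 0.333333·(-227.42) = -75.80667.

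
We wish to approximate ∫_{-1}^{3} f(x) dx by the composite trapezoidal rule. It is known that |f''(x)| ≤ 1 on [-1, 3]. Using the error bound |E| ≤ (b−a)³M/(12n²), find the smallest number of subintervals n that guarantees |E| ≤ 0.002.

52

Need 64/(12n²) ≤ 0.002.
n² ≥ 64/(12·0.002) = 2666.67 ⇒ n ≥ 51.6398, so the smallest n is 52.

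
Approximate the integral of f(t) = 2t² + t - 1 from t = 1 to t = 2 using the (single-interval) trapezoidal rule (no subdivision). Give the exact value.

5.5

T = (b−a)/2 · [f(1) + f(2)] = 0.5·[2 + 9] = 5.5.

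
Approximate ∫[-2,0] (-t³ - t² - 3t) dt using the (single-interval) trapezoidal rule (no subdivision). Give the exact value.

T = (b−a)/2 · [f(-2) + f(0)] = 1·[10 + 0] = 10.

10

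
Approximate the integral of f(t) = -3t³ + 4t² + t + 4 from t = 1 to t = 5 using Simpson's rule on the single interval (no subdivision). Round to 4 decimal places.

-274.6667

S = (b−a)/6 · [f(1) + 4f(3) + f(5)] = 0.666667·[6 + 4·(-38) + (-266)] = -274.6667.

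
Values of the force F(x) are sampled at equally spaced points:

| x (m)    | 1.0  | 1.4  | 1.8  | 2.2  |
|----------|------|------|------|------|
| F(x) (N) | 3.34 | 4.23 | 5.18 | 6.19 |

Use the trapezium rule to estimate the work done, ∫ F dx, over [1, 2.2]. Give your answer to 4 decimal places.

h = 0.4, n = 3.
(h/2)·[y₀ + 2y₁ + 2y₂ + y₃] = 0.2·(28.35) = 5.6700.

5.6700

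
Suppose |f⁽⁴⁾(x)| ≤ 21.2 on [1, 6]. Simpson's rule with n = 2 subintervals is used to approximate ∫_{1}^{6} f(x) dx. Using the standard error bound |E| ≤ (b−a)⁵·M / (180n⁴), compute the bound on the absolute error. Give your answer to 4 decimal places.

|E| ≤ (5)⁵·21.2 / (180·2⁴) = 66250/2880 = 23.0035.

23.0035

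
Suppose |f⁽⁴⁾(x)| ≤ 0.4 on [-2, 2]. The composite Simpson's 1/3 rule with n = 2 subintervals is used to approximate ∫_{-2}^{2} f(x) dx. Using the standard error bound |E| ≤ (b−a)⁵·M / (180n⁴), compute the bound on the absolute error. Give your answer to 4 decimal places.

|E| ≤ (4)⁵·0.4 / (180·2⁴) = 409.6/2880 = 0.1422.

0.1422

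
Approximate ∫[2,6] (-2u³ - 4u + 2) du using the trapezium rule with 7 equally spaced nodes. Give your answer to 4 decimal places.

h = (6 − 2)/6 = 0.666667.
Nodes u₀,…,u₆ = 2, 2.666667, 3.333333, 4, 4.666667, 5.333333, 6.
f(u) = -2u³ - 4u + 2: f₀=-22, f₁=-46.592593, f₂=-85.407407, f₃=-142, f₄=-219.925926, f₅=-322.740741, f₆=-454.
(h/2)·[f₀ + 2f₁ + 2f₂ + 2f₃ + 2f₄ + 2f₅ + f₆] = 0.333333·(-2109.333333) = -703.1111.

-703.1111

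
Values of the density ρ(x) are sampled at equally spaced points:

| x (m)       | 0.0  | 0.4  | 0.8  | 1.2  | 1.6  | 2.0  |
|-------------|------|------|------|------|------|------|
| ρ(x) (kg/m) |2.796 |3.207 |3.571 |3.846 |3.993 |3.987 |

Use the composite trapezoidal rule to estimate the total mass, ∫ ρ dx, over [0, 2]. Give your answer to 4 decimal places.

h = 0.4, n = 5.
(h/2)·[y₀ + 2y₁ + 2y₂ + 2y₃ + 2y₄ + y₅] = 0.2·(36.017) = 7.2034.

7.2034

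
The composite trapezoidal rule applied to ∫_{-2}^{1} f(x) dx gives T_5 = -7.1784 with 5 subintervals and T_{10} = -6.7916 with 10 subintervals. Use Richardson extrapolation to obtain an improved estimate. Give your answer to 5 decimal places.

-6.66267

R = (4·T_{10} − T_5) / 3 = (4·(-6.7916) − (-7.1784))/3 = (-19.9880)/3 = -6.66267.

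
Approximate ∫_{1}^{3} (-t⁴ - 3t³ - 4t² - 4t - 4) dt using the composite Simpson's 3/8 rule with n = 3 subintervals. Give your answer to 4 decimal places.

-167.1852

h = (3 − 1)/3 = 0.666667.
Nodes t₀,…,t₃ = 1, 1.666667, 2.333333, 3.
f(t) = -t⁴ - 3t³ - 4t² - 4t - 4: f₀=-16, f₁=-43.382716, f₂=-102.864198, f₃=-214.
(3h/8)·[f₀ + 3f₁ + 3f₂ + f₃] = 0.25·(-668.740741) = -167.1852.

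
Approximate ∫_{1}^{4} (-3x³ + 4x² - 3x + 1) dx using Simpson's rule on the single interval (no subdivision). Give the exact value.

-126.75

S = (b−a)/6 · [f(1) + 4f(2.5) + f(4)] = 0.5·[(-1) + 4·(-28.375) + (-139)] = -126.75.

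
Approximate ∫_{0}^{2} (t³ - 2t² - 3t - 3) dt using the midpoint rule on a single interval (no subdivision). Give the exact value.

-14

M = (b−a)·f(1) = 2·(-7) = -14.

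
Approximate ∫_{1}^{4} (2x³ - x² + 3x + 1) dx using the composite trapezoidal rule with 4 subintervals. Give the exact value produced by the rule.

h = (4 − 1)/4 = 0.75.
Nodes x₀,…,x₄ = 1, 1.75, 2.5, 3.25, 4.
f(x) = 2x³ - x² + 3x + 1: f₀=5, f₁=13.90625, f₂=33.5, f₃=68.84375, f₄=125.
(h/2)·[f₀ + 2f₁ + 2f₂ + 2f₃ + f₄] = 0.375·(362.5) = 135.9375.

135.9375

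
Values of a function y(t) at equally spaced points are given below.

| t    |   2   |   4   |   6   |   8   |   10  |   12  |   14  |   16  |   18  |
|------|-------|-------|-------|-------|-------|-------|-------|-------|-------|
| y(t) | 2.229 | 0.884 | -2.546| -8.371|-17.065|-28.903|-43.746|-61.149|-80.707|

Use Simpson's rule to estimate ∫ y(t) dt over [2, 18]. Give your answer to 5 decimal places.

h = 2, n = 8.
(h/3)·[y₀ + 4y₁ + 2y₂ + 4y₃ + 2y₄ + 4y₅ + 2y₆ + 4y₇ + y₈] = 0.666667·(-595.348) = -396.89867.

-396.89867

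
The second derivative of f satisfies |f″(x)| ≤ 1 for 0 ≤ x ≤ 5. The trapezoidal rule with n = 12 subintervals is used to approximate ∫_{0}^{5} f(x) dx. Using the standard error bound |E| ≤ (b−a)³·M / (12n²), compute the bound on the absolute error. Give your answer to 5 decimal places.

0.07234

|E| ≤ (5)³·1 / (12·12²) = 125/1728 = 0.07234.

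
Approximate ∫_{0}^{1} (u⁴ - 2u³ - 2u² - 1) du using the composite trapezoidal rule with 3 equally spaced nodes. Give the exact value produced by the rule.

h = (1 − 0)/2 = 0.5.
Nodes u₀,…,u₂ = 0, 0.5, 1.
f(u) = u⁴ - 2u³ - 2u² - 1: f₀=-1, f₁=-1.6875, f₂=-4.
(h/2)·[f₀ + 2f₁ + f₂] = 0.25·(-8.375) = -2.09375.

-2.09375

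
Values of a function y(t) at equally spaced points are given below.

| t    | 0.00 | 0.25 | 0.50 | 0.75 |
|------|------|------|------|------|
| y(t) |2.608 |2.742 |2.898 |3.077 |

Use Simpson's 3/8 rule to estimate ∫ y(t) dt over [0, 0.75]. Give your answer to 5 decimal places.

2.11922

h = 0.25, n = 3.
(3h/8)·[y₀ + 3y₁ + 3y₂ + y₃] = 0.09375·(22.605) = 2.11922.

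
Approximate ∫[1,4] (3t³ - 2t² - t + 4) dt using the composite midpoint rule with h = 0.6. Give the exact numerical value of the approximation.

151.905

h = (4 − 1)/5 = 0.6.
Midpoints m₁,…,m₅ = 1.3, 1.9, 2.5, 3.1, 3.7.
f(m₁)=5.911, f(m₂)=15.457, f(m₃)=35.875, f(m₄)=71.053, f(m₅)=124.879.
h·[f(m₁) + f(m₂) + f(m₃) + f(m₄) + f(m₅)] = 0.6·(253.175) = 151.905.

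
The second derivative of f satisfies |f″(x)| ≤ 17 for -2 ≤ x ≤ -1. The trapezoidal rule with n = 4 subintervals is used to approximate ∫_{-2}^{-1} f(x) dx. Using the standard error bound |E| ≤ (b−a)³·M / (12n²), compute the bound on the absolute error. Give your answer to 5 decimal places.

|E| ≤ (1)³·17 / (12·4²) = 17/192 = 0.08854.

0.08854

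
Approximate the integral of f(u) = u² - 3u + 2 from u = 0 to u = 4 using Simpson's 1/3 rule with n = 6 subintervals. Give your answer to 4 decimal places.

5.3333

h = (4 − 0)/6 = 0.666667.
Nodes u₀,…,u₆ = 0, 0.666667, 1.333333, 2, 2.666667, 3.333333, 4.
f(u) = u² - 3u + 2: f₀=2, f₁=0.444444, f₂=-0.222222, f₃=0, f₄=1.111111, f₅=3.111111, f₆=6.
(h/3)·[f₀ + 4f₁ + 2f₂ + 4f₃ + 2f₄ + 4f₅ + f₆] = 0.222222·(24) = 5.3333.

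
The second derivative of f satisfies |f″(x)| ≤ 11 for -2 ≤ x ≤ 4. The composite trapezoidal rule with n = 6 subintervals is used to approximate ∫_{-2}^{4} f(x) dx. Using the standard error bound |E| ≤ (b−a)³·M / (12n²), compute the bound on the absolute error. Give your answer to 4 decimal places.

|E| ≤ (6)³·11 / (12·6²) = 2376/432 = 5.5000.

5.5000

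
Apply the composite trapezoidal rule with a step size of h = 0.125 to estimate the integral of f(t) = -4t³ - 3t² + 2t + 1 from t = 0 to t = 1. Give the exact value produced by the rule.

h = (1 − 0)/8 = 0.125.
Nodes t₀,…,t₈ = 0, 0.125, 0.25, 0.375, 0.5, 0.625, 0.75, 0.875, 1.
f(t) = -4t³ - 3t² + 2t + 1: f₀=1, f₁=1.1953125, f₂=1.25, f₃=1.1171875, f₄=0.75, f₅=0.1015625, f₆=-0.875, f₇=-2.2265625, f₈=-4.
(h/2)·[f₀ + 2f₁ + 2f₂ + 2f₃ + 2f₄ + 2f₅ + 2f₆ + 2f₇ + f₈] = 0.0625·(-0.375) = -0.0234375.

-0.0234375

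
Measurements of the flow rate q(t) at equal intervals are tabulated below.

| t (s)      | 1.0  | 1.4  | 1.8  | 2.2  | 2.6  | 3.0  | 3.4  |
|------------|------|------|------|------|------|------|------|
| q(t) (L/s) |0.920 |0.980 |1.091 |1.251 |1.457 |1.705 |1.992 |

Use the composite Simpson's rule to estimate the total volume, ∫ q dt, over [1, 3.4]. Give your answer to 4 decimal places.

3.1669

h = 0.4, n = 6.
(h/3)·[y₀ + 4y₁ + 2y₂ + 4y₃ + 2y₄ + 4y₅ + y₆] = 0.133333·(23.752) = 3.1669.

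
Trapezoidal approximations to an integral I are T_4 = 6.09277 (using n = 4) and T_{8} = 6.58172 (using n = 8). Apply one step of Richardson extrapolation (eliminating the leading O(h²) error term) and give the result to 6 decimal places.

R = (4·T_{8} − T_4) / 3 = (4·6.58172 − 6.09277)/3 = (20.23411)/3 = 6.744703.

6.744703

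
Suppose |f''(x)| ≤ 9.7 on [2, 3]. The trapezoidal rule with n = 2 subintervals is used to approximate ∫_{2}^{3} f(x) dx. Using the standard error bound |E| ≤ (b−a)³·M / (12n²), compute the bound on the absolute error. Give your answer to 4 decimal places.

0.2021

|E| ≤ (1)³·9.7 / (12·2²) = 9.7/48 = 0.2021.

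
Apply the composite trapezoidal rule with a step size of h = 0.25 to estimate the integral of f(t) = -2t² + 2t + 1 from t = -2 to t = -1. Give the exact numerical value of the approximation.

-6.6875

h = (-1 − (-2))/4 = 0.25.
Nodes t₀,…,t₄ = -2, -1.75, -1.5, -1.25, -1.
f(t) = -2t² + 2t + 1: f₀=-11, f₁=-8.625, f₂=-6.5, f₃=-4.625, f₄=-3.
(h/2)·[f₀ + 2f₁ + 2f₂ + 2f₃ + f₄] = 0.125·(-53.5) = -6.6875.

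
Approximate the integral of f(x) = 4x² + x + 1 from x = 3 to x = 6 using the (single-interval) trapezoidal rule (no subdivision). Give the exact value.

286.5

T = (b−a)/2 · [f(3) + f(6)] = 1.5·[40 + 151] = 286.5.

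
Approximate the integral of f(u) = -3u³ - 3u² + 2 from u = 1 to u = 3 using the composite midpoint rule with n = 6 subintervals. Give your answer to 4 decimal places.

-81.6111

h = (3 − 1)/6 = 0.333333.
Midpoints m₁,…,m₆ = 1.166667, 1.5, 1.833333, 2.166667, 2.5, 2.833333.
f(m₁)=-6.847222, f(m₂)=-14.875, f(m₃)=-26.569444, f(m₄)=-42.597222, f(m₅)=-63.625, f(m₆)=-90.319444.
h·[f(m₁) + f(m₂) + f(m₃) + f(m₄) + f(m₅) + f(m₆)] = 0.333333·(-244.833333) = -81.6111.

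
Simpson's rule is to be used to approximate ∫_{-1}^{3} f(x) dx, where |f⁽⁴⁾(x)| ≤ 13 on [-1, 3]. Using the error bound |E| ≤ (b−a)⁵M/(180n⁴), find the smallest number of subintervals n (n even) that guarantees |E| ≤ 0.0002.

26

Need 13312/(180n⁴) ≤ 0.0002.
n⁴ ≥ 13312/(180·0.0002) = 369778 ⇒ n ≥ 24.6596, so the smallest even n is 26. (n must be even for Simpson's rule.)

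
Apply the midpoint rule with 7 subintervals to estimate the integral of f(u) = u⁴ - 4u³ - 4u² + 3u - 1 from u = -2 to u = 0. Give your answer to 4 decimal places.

3.5160

h = (0 − (-2))/7 = 0.285714.
Midpoints m₁,…,m₇ = -1.857143, -1.571429, -1.285714, -1, -0.714286, -0.428571, -0.142857.
f(m₁)=17.149105, f(m₂)=6.027905, f(m₃)=-0.235319, f(m₄)=-3, f(m₅)=-3.465639, f(m₆)=-2.671803, f(m₇)=-1.498126.
h·[f(m₁) + f(m₂) + f(m₃) + f(m₄) + f(m₅) + f(m₆) + f(m₇)] = 0.285714·(12.306122) = 3.5160.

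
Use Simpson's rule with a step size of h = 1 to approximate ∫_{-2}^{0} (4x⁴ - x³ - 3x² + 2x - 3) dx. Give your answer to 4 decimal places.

12.6667

h = (0 − (-2))/2 = 1.
Nodes x₀,…,x₂ = -2, -1, 0.
f(x) = 4x⁴ - x³ - 3x² + 2x - 3: f₀=53, f₁=-3, f₂=-3.
(h/3)·[f₀ + 4f₁ + f₂] = 0.333333·(38) = 12.6667.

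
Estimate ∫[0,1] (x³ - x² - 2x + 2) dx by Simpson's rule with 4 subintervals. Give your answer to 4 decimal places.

0.9167

h = (1 − 0)/4 = 0.25.
Nodes x₀,…,x₄ = 0, 0.25, 0.5, 0.75, 1.
f(x) = x³ - x² - 2x + 2: f₀=2, f₁=1.453125, f₂=0.875, f₃=0.359375, f₄=0.
(h/3)·[f₀ + 4f₁ + 2f₂ + 4f₃ + f₄] = 0.083333·(11) = 0.9167.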